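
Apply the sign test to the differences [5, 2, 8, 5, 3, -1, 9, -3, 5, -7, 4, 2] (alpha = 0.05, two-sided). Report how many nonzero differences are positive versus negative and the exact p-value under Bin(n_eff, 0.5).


Step 1: Discard zero differences. Original n = 12; n_eff = number of nonzero differences = 12.
Nonzero differences (with sign): +5, +2, +8, +5, +3, -1, +9, -3, +5, -7, +4, +2
Step 2: Count signs: positive = 9, negative = 3.
Step 3: Under H0: P(positive) = 0.5, so the number of positives S ~ Bin(12, 0.5).
Step 4: Two-sided exact p-value = sum of Bin(12,0.5) probabilities at or below the observed probability = 0.145996.
Step 5: alpha = 0.05. fail to reject H0.

n_eff = 12, pos = 9, neg = 3, p = 0.145996, fail to reject H0.


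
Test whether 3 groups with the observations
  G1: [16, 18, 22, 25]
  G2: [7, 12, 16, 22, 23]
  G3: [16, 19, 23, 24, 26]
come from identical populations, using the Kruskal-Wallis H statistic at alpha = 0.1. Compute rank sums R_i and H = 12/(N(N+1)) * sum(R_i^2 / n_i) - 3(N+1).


Step 1: Combine all N = 14 observations and assign midranks.
sorted (value, group, rank): (7,G2,1), (12,G2,2), (16,G1,4), (16,G2,4), (16,G3,4), (18,G1,6), (19,G3,7), (22,G1,8.5), (22,G2,8.5), (23,G2,10.5), (23,G3,10.5), (24,G3,12), (25,G1,13), (26,G3,14)
Step 2: Sum ranks within each group.
R_1 = 31.5 (n_1 = 4)
R_2 = 26 (n_2 = 5)
R_3 = 47.5 (n_3 = 5)
Step 3: H = 12/(N(N+1)) * sum(R_i^2/n_i) - 3(N+1)
     = 12/(14*15) * (31.5^2/4 + 26^2/5 + 47.5^2/5) - 3*15
     = 0.057143 * 834.513 - 45
     = 2.686429.
Step 4: Ties present; correction factor C = 1 - 36/(14^3 - 14) = 0.986813. Corrected H = 2.686429 / 0.986813 = 2.722327.
Step 5: Under H0, H ~ chi^2(2); p-value = 0.256362.
Step 6: alpha = 0.1. fail to reject H0.

H = 2.7223, df = 2, p = 0.256362, fail to reject H0.


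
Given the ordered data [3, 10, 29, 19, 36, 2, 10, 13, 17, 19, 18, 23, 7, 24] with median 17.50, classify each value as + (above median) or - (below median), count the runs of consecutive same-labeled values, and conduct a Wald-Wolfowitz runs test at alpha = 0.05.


Step 1: Compute median = 17.50; label A = above, B = below.
Labels in order: BBAAABBBBAAABA  (n_A = 7, n_B = 7)
Step 2: Count runs R = 6.
Step 3: Under H0 (random ordering), E[R] = 2*n_A*n_B/(n_A+n_B) + 1 = 2*7*7/14 + 1 = 8.0000.
        Var[R] = 2*n_A*n_B*(2*n_A*n_B - n_A - n_B) / ((n_A+n_B)^2 * (n_A+n_B-1)) = 8232/2548 = 3.2308.
        SD[R] = 1.7974.
Step 4: Continuity-corrected z = (R + 0.5 - E[R]) / SD[R] = (6 + 0.5 - 8.0000) / 1.7974 = -0.8345.
Step 5: Two-sided p-value via normal approximation = 2*(1 - Phi(|z|)) = 0.403986.
Step 6: alpha = 0.05. fail to reject H0.

R = 6, z = -0.8345, p = 0.403986, fail to reject H0.


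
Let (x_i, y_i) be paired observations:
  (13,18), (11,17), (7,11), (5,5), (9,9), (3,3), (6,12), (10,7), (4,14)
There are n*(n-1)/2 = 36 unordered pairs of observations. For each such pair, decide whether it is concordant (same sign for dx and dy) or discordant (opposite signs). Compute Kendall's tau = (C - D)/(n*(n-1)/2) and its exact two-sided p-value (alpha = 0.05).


Step 1: Enumerate the 36 unordered pairs (i,j) with i<j and classify each by sign(x_j-x_i) * sign(y_j-y_i).
  (1,2):dx=-2,dy=-1->C; (1,3):dx=-6,dy=-7->C; (1,4):dx=-8,dy=-13->C; (1,5):dx=-4,dy=-9->C
  (1,6):dx=-10,dy=-15->C; (1,7):dx=-7,dy=-6->C; (1,8):dx=-3,dy=-11->C; (1,9):dx=-9,dy=-4->C
  (2,3):dx=-4,dy=-6->C; (2,4):dx=-6,dy=-12->C; (2,5):dx=-2,dy=-8->C; (2,6):dx=-8,dy=-14->C
  (2,7):dx=-5,dy=-5->C; (2,8):dx=-1,dy=-10->C; (2,9):dx=-7,dy=-3->C; (3,4):dx=-2,dy=-6->C
  (3,5):dx=+2,dy=-2->D; (3,6):dx=-4,dy=-8->C; (3,7):dx=-1,dy=+1->D; (3,8):dx=+3,dy=-4->D
  (3,9):dx=-3,dy=+3->D; (4,5):dx=+4,dy=+4->C; (4,6):dx=-2,dy=-2->C; (4,7):dx=+1,dy=+7->C
  (4,8):dx=+5,dy=+2->C; (4,9):dx=-1,dy=+9->D; (5,6):dx=-6,dy=-6->C; (5,7):dx=-3,dy=+3->D
  (5,8):dx=+1,dy=-2->D; (5,9):dx=-5,dy=+5->D; (6,7):dx=+3,dy=+9->C; (6,8):dx=+7,dy=+4->C
  (6,9):dx=+1,dy=+11->C; (7,8):dx=+4,dy=-5->D; (7,9):dx=-2,dy=+2->D; (8,9):dx=-6,dy=+7->D
Step 2: C = 25, D = 11, total pairs = 36.
Step 3: tau = (C - D)/(n(n-1)/2) = (25 - 11)/36 = 0.388889.
Step 4: Exact two-sided p-value (enumerate n! = 362880 permutations of y under H0): p = 0.180181.
Step 5: alpha = 0.05. fail to reject H0.

tau_b = 0.3889 (C=25, D=11), p = 0.180181, fail to reject H0.


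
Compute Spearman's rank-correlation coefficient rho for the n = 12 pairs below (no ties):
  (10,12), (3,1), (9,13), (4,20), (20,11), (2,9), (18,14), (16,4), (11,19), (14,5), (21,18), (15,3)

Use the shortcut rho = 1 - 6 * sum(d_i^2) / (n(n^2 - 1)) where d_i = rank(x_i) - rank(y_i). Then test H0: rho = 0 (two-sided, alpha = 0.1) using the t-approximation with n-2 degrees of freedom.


Step 1: Rank x and y separately (midranks; no ties here).
rank(x): 10->5, 3->2, 9->4, 4->3, 20->11, 2->1, 18->10, 16->9, 11->6, 14->7, 21->12, 15->8
rank(y): 12->7, 1->1, 13->8, 20->12, 11->6, 9->5, 14->9, 4->3, 19->11, 5->4, 18->10, 3->2
Step 2: d_i = R_x(i) - R_y(i); compute d_i^2.
  (5-7)^2=4, (2-1)^2=1, (4-8)^2=16, (3-12)^2=81, (11-6)^2=25, (1-5)^2=16, (10-9)^2=1, (9-3)^2=36, (6-11)^2=25, (7-4)^2=9, (12-10)^2=4, (8-2)^2=36
sum(d^2) = 254.
Step 3: rho = 1 - 6*254 / (12*(12^2 - 1)) = 1 - 1524/1716 = 0.111888.
Step 4: Under H0, t = rho * sqrt((n-2)/(1-rho^2)) = 0.3561 ~ t(10).
Step 5: Two-sided p-value from the t-distribution with 10 df = 0.729195.
Step 6: alpha = 0.1. fail to reject H0.

rho = 0.1119, p = 0.729195, fail to reject H0 at alpha = 0.1.


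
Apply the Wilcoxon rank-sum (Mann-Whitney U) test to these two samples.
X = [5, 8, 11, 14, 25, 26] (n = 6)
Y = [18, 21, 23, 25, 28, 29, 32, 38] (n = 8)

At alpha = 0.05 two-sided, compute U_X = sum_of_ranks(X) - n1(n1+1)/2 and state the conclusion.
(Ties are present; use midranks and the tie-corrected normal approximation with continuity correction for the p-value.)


Step 1: Combine and sort all 14 observations; assign midranks.
sorted (value, group): (5,X), (8,X), (11,X), (14,X), (18,Y), (21,Y), (23,Y), (25,X), (25,Y), (26,X), (28,Y), (29,Y), (32,Y), (38,Y)
ranks: 5->1, 8->2, 11->3, 14->4, 18->5, 21->6, 23->7, 25->8.5, 25->8.5, 26->10, 28->11, 29->12, 32->13, 38->14
Step 2: Rank sum for X: R1 = 1 + 2 + 3 + 4 + 8.5 + 10 = 28.5.
Step 3: U_X = R1 - n1(n1+1)/2 = 28.5 - 6*7/2 = 28.5 - 21 = 7.5.
       U_Y = n1*n2 - U_X = 48 - 7.5 = 40.5.
Step 4: Ties are present, so use the tie-corrected normal approximation (with continuity correction) for the p-value.
Step 5: p-value = 0.038653; compare to alpha = 0.05. reject H0.

U_X = 7.5, p = 0.038653, reject H0 at alpha = 0.05.


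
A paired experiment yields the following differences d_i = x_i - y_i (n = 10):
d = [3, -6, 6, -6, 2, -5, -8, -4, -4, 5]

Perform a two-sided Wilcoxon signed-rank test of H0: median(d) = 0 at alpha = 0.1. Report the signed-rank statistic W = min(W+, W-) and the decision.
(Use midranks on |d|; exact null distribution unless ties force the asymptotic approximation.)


Step 1: Drop any zero differences (none here) and take |d_i|.
|d| = [3, 6, 6, 6, 2, 5, 8, 4, 4, 5]
Step 2: Midrank |d_i| (ties get averaged ranks).
ranks: |3|->2, |6|->8, |6|->8, |6|->8, |2|->1, |5|->5.5, |8|->10, |4|->3.5, |4|->3.5, |5|->5.5
Step 3: Attach original signs; sum ranks with positive sign and with negative sign.
W+ = 2 + 8 + 1 + 5.5 = 16.5
W- = 8 + 8 + 5.5 + 10 + 3.5 + 3.5 = 38.5
(Check: W+ + W- = 55 should equal n(n+1)/2 = 55.)
Step 4: Test statistic W = min(W+, W-) = 16.5.
Step 5: Ties in |d|, so use the tie-corrected normal approximation.
        E[W] = n(n+1)/4 = 10*11/4 = 27.5.
        Tie groups: |d|=4 (t=2), |d|=5 (t=2), |d|=6 (t=3); sum(t^3 - t) = 36.
        Var[W] = n(n+1)(2n+1)/24 - sum(t^3-t)/48 = 2310/24 - 36/48 = 95.5.
        z = (W - E[W]) / sqrt(Var[W]) = (16.5 - 27.5) / 9.7724 = -1.1256.
        Two-sided p = 2*Phi(z) = 0.260327.
Step 6: alpha = 0.1. fail to reject H0.

W+ = 16.5, W- = 38.5, W = min = 16.5, p = 0.260327, fail to reject H0.


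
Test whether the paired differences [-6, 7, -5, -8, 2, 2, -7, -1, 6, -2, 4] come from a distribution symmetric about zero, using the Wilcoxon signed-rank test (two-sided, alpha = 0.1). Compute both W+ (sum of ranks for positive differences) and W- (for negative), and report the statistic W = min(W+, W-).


Step 1: Drop any zero differences (none here) and take |d_i|.
|d| = [6, 7, 5, 8, 2, 2, 7, 1, 6, 2, 4]
Step 2: Midrank |d_i| (ties get averaged ranks).
ranks: |6|->7.5, |7|->9.5, |5|->6, |8|->11, |2|->3, |2|->3, |7|->9.5, |1|->1, |6|->7.5, |2|->3, |4|->5
Step 3: Attach original signs; sum ranks with positive sign and with negative sign.
W+ = 9.5 + 3 + 3 + 7.5 + 5 = 28
W- = 7.5 + 6 + 11 + 9.5 + 1 + 3 = 38
(Check: W+ + W- = 66 should equal n(n+1)/2 = 66.)
Step 4: Test statistic W = min(W+, W-) = 28.
Step 5: Ties in |d|, so use the tie-corrected normal approximation.
        E[W] = n(n+1)/4 = 11*12/4 = 33.
        Tie groups: |d|=2 (t=3), |d|=6 (t=2), |d|=7 (t=2); sum(t^3 - t) = 36.
        Var[W] = n(n+1)(2n+1)/24 - sum(t^3-t)/48 = 3036/24 - 36/48 = 125.75.
        z = (W - E[W]) / sqrt(Var[W]) = (28 - 33) / 11.2138 = -0.4459.
        Two-sided p = 2*Phi(z) = 0.655685.
Step 6: alpha = 0.1. fail to reject H0.

W+ = 28, W- = 38, W = min = 28, p = 0.655685, fail to reject H0.


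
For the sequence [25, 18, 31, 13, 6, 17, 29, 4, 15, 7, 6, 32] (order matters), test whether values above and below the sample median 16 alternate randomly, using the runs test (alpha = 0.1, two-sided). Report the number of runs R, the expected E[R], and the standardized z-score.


Step 1: Compute median = 16; label A = above, B = below.
Labels in order: AAABBAABBBBA  (n_A = 6, n_B = 6)
Step 2: Count runs R = 5.
Step 3: Under H0 (random ordering), E[R] = 2*n_A*n_B/(n_A+n_B) + 1 = 2*6*6/12 + 1 = 7.0000.
        Var[R] = 2*n_A*n_B*(2*n_A*n_B - n_A - n_B) / ((n_A+n_B)^2 * (n_A+n_B-1)) = 4320/1584 = 2.7273.
        SD[R] = 1.6514.
Step 4: Continuity-corrected z = (R + 0.5 - E[R]) / SD[R] = (5 + 0.5 - 7.0000) / 1.6514 = -0.9083.
Step 5: Two-sided p-value via normal approximation = 2*(1 - Phi(|z|)) = 0.363722.
Step 6: alpha = 0.1. fail to reject H0.

R = 5, z = -0.9083, p = 0.363722, fail to reject H0.


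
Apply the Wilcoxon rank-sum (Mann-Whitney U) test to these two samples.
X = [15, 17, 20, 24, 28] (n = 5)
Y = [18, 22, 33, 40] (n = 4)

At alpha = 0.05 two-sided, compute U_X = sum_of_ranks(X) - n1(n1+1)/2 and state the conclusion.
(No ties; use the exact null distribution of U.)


Step 1: Combine and sort all 9 observations; assign midranks.
sorted (value, group): (15,X), (17,X), (18,Y), (20,X), (22,Y), (24,X), (28,X), (33,Y), (40,Y)
ranks: 15->1, 17->2, 18->3, 20->4, 22->5, 24->6, 28->7, 33->8, 40->9
Step 2: Rank sum for X: R1 = 1 + 2 + 4 + 6 + 7 = 20.
Step 3: U_X = R1 - n1(n1+1)/2 = 20 - 5*6/2 = 20 - 15 = 5.
       U_Y = n1*n2 - U_X = 20 - 5 = 15.
Step 4: No ties, so the exact null distribution of U (based on enumerating the C(9,5) = 126 equally likely rank assignments) gives the two-sided p-value.
Step 5: p-value = 0.285714; compare to alpha = 0.05. fail to reject H0.

U_X = 5, p = 0.285714, fail to reject H0 at alpha = 0.05.


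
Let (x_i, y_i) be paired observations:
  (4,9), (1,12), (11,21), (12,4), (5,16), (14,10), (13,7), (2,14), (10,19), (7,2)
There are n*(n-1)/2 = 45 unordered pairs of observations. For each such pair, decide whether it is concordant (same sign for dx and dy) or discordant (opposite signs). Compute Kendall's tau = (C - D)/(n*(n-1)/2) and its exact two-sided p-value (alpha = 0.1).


Step 1: Enumerate the 45 unordered pairs (i,j) with i<j and classify each by sign(x_j-x_i) * sign(y_j-y_i).
  (1,2):dx=-3,dy=+3->D; (1,3):dx=+7,dy=+12->C; (1,4):dx=+8,dy=-5->D; (1,5):dx=+1,dy=+7->C
  (1,6):dx=+10,dy=+1->C; (1,7):dx=+9,dy=-2->D; (1,8):dx=-2,dy=+5->D; (1,9):dx=+6,dy=+10->C
  (1,10):dx=+3,dy=-7->D; (2,3):dx=+10,dy=+9->C; (2,4):dx=+11,dy=-8->D; (2,5):dx=+4,dy=+4->C
  (2,6):dx=+13,dy=-2->D; (2,7):dx=+12,dy=-5->D; (2,8):dx=+1,dy=+2->C; (2,9):dx=+9,dy=+7->C
  (2,10):dx=+6,dy=-10->D; (3,4):dx=+1,dy=-17->D; (3,5):dx=-6,dy=-5->C; (3,6):dx=+3,dy=-11->D
  (3,7):dx=+2,dy=-14->D; (3,8):dx=-9,dy=-7->C; (3,9):dx=-1,dy=-2->C; (3,10):dx=-4,dy=-19->C
  (4,5):dx=-7,dy=+12->D; (4,6):dx=+2,dy=+6->C; (4,7):dx=+1,dy=+3->C; (4,8):dx=-10,dy=+10->D
  (4,9):dx=-2,dy=+15->D; (4,10):dx=-5,dy=-2->C; (5,6):dx=+9,dy=-6->D; (5,7):dx=+8,dy=-9->D
  (5,8):dx=-3,dy=-2->C; (5,9):dx=+5,dy=+3->C; (5,10):dx=+2,dy=-14->D; (6,7):dx=-1,dy=-3->C
  (6,8):dx=-12,dy=+4->D; (6,9):dx=-4,dy=+9->D; (6,10):dx=-7,dy=-8->C; (7,8):dx=-11,dy=+7->D
  (7,9):dx=-3,dy=+12->D; (7,10):dx=-6,dy=-5->C; (8,9):dx=+8,dy=+5->C; (8,10):dx=+5,dy=-12->D
  (9,10):dx=-3,dy=-17->C
Step 2: C = 22, D = 23, total pairs = 45.
Step 3: tau = (C - D)/(n(n-1)/2) = (22 - 23)/45 = -0.022222.
Step 4: Exact two-sided p-value (enumerate n! = 3628800 permutations of y under H0): p = 1.000000.
Step 5: alpha = 0.1. fail to reject H0.

tau_b = -0.0222 (C=22, D=23), p = 1.000000, fail to reject H0.


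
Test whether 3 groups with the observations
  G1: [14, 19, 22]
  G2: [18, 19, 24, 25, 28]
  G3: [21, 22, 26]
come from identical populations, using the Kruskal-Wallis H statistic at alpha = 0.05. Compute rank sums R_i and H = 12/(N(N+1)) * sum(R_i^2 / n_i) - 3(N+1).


Step 1: Combine all N = 11 observations and assign midranks.
sorted (value, group, rank): (14,G1,1), (18,G2,2), (19,G1,3.5), (19,G2,3.5), (21,G3,5), (22,G1,6.5), (22,G3,6.5), (24,G2,8), (25,G2,9), (26,G3,10), (28,G2,11)
Step 2: Sum ranks within each group.
R_1 = 11 (n_1 = 3)
R_2 = 33.5 (n_2 = 5)
R_3 = 21.5 (n_3 = 3)
Step 3: H = 12/(N(N+1)) * sum(R_i^2/n_i) - 3(N+1)
     = 12/(11*12) * (11^2/3 + 33.5^2/5 + 21.5^2/3) - 3*12
     = 0.090909 * 418.867 - 36
     = 2.078788.
Step 4: Ties present; correction factor C = 1 - 12/(11^3 - 11) = 0.990909. Corrected H = 2.078788 / 0.990909 = 2.097859.
Step 5: Under H0, H ~ chi^2(2); p-value = 0.350313.
Step 6: alpha = 0.05. fail to reject H0.

H = 2.0979, df = 2, p = 0.350313, fail to reject H0.


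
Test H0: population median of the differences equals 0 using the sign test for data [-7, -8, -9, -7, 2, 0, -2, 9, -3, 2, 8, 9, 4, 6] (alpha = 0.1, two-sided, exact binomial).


Step 1: Discard zero differences. Original n = 14; n_eff = number of nonzero differences = 13.
Nonzero differences (with sign): -7, -8, -9, -7, +2, -2, +9, -3, +2, +8, +9, +4, +6
Step 2: Count signs: positive = 7, negative = 6.
Step 3: Under H0: P(positive) = 0.5, so the number of positives S ~ Bin(13, 0.5).
Step 4: Two-sided exact p-value = sum of Bin(13,0.5) probabilities at or below the observed probability = 1.000000.
Step 5: alpha = 0.1. fail to reject H0.

n_eff = 13, pos = 7, neg = 6, p = 1.000000, fail to reject H0.


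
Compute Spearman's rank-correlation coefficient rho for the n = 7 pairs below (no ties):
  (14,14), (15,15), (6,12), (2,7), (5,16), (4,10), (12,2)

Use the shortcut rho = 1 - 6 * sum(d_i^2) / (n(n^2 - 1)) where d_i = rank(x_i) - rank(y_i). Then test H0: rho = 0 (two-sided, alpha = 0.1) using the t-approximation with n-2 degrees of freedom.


Step 1: Rank x and y separately (midranks; no ties here).
rank(x): 14->6, 15->7, 6->4, 2->1, 5->3, 4->2, 12->5
rank(y): 14->5, 15->6, 12->4, 7->2, 16->7, 10->3, 2->1
Step 2: d_i = R_x(i) - R_y(i); compute d_i^2.
  (6-5)^2=1, (7-6)^2=1, (4-4)^2=0, (1-2)^2=1, (3-7)^2=16, (2-3)^2=1, (5-1)^2=16
sum(d^2) = 36.
Step 3: rho = 1 - 6*36 / (7*(7^2 - 1)) = 1 - 216/336 = 0.357143.
Step 4: Under H0, t = rho * sqrt((n-2)/(1-rho^2)) = 0.8550 ~ t(5).
Step 5: Two-sided p-value from the t-distribution with 5 df = 0.431611.
Step 6: alpha = 0.1. fail to reject H0.

rho = 0.3571, p = 0.431611, fail to reject H0 at alpha = 0.1.


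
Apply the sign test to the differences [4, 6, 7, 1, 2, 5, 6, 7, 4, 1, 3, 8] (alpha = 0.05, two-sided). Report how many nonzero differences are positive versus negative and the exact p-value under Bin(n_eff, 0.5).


Step 1: Discard zero differences. Original n = 12; n_eff = number of nonzero differences = 12.
Nonzero differences (with sign): +4, +6, +7, +1, +2, +5, +6, +7, +4, +1, +3, +8
Step 2: Count signs: positive = 12, negative = 0.
Step 3: Under H0: P(positive) = 0.5, so the number of positives S ~ Bin(12, 0.5).
Step 4: Two-sided exact p-value = sum of Bin(12,0.5) probabilities at or below the observed probability = 0.000488.
Step 5: alpha = 0.05. reject H0.

n_eff = 12, pos = 12, neg = 0, p = 0.000488, reject H0.


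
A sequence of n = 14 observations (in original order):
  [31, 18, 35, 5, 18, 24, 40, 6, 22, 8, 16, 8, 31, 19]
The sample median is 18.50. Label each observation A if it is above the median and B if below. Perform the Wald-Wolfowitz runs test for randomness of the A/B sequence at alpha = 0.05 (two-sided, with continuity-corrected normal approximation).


Step 1: Compute median = 18.50; label A = above, B = below.
Labels in order: ABABBAABABBBAA  (n_A = 7, n_B = 7)
Step 2: Count runs R = 9.
Step 3: Under H0 (random ordering), E[R] = 2*n_A*n_B/(n_A+n_B) + 1 = 2*7*7/14 + 1 = 8.0000.
        Var[R] = 2*n_A*n_B*(2*n_A*n_B - n_A - n_B) / ((n_A+n_B)^2 * (n_A+n_B-1)) = 8232/2548 = 3.2308.
        SD[R] = 1.7974.
Step 4: Continuity-corrected z = (R - 0.5 - E[R]) / SD[R] = (9 - 0.5 - 8.0000) / 1.7974 = 0.2782.
Step 5: Two-sided p-value via normal approximation = 2*(1 - Phi(|z|)) = 0.780879.
Step 6: alpha = 0.05. fail to reject H0.

R = 9, z = 0.2782, p = 0.780879, fail to reject H0.


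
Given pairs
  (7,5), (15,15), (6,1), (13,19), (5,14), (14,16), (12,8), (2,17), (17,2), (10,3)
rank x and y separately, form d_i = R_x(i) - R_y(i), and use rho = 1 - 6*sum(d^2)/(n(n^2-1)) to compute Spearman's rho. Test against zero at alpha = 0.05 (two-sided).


Step 1: Rank x and y separately (midranks; no ties here).
rank(x): 7->4, 15->9, 6->3, 13->7, 5->2, 14->8, 12->6, 2->1, 17->10, 10->5
rank(y): 5->4, 15->7, 1->1, 19->10, 14->6, 16->8, 8->5, 17->9, 2->2, 3->3
Step 2: d_i = R_x(i) - R_y(i); compute d_i^2.
  (4-4)^2=0, (9-7)^2=4, (3-1)^2=4, (7-10)^2=9, (2-6)^2=16, (8-8)^2=0, (6-5)^2=1, (1-9)^2=64, (10-2)^2=64, (5-3)^2=4
sum(d^2) = 166.
Step 3: rho = 1 - 6*166 / (10*(10^2 - 1)) = 1 - 996/990 = -0.006061.
Step 4: Under H0, t = rho * sqrt((n-2)/(1-rho^2)) = -0.0171 ~ t(8).
Step 5: Two-sided p-value from the t-distribution with 8 df = 0.986743.
Step 6: alpha = 0.05. fail to reject H0.

rho = -0.0061, p = 0.986743, fail to reject H0 at alpha = 0.05.


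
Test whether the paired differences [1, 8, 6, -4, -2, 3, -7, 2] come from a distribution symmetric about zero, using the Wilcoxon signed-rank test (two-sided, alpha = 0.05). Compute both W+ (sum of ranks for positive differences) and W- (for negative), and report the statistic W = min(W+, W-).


Step 1: Drop any zero differences (none here) and take |d_i|.
|d| = [1, 8, 6, 4, 2, 3, 7, 2]
Step 2: Midrank |d_i| (ties get averaged ranks).
ranks: |1|->1, |8|->8, |6|->6, |4|->5, |2|->2.5, |3|->4, |7|->7, |2|->2.5
Step 3: Attach original signs; sum ranks with positive sign and with negative sign.
W+ = 1 + 8 + 6 + 4 + 2.5 = 21.5
W- = 5 + 2.5 + 7 = 14.5
(Check: W+ + W- = 36 should equal n(n+1)/2 = 36.)
Step 4: Test statistic W = min(W+, W-) = 14.5.
Step 5: Ties in |d|, so use the tie-corrected normal approximation.
        E[W] = n(n+1)/4 = 8*9/4 = 18.
        Tie groups: |d|=2 (t=2); sum(t^3 - t) = 6.
        Var[W] = n(n+1)(2n+1)/24 - sum(t^3-t)/48 = 1224/24 - 6/48 = 50.875.
        z = (W - E[W]) / sqrt(Var[W]) = (14.5 - 18) / 7.1327 = -0.4907.
        Two-sided p = 2*Phi(z) = 0.623639.
Step 6: alpha = 0.05. fail to reject H0.

W+ = 21.5, W- = 14.5, W = min = 14.5, p = 0.623639, fail to reject H0.


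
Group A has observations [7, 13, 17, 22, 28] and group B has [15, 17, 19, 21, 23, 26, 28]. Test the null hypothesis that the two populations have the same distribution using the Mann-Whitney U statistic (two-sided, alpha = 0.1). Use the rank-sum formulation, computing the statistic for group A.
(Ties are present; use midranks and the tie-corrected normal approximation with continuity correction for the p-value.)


Step 1: Combine and sort all 12 observations; assign midranks.
sorted (value, group): (7,X), (13,X), (15,Y), (17,X), (17,Y), (19,Y), (21,Y), (22,X), (23,Y), (26,Y), (28,X), (28,Y)
ranks: 7->1, 13->2, 15->3, 17->4.5, 17->4.5, 19->6, 21->7, 22->8, 23->9, 26->10, 28->11.5, 28->11.5
Step 2: Rank sum for X: R1 = 1 + 2 + 4.5 + 8 + 11.5 = 27.
Step 3: U_X = R1 - n1(n1+1)/2 = 27 - 5*6/2 = 27 - 15 = 12.
       U_Y = n1*n2 - U_X = 35 - 12 = 23.
Step 4: Ties are present, so use the tie-corrected normal approximation (with continuity correction) for the p-value.
Step 5: p-value = 0.415157; compare to alpha = 0.1. fail to reject H0.

U_X = 12, p = 0.415157, fail to reject H0 at alpha = 0.1.


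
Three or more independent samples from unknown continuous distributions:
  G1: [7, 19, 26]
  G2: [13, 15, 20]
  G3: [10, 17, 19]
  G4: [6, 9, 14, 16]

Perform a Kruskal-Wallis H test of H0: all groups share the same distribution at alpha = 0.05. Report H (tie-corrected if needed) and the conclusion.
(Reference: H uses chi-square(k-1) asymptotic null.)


Step 1: Combine all N = 13 observations and assign midranks.
sorted (value, group, rank): (6,G4,1), (7,G1,2), (9,G4,3), (10,G3,4), (13,G2,5), (14,G4,6), (15,G2,7), (16,G4,8), (17,G3,9), (19,G1,10.5), (19,G3,10.5), (20,G2,12), (26,G1,13)
Step 2: Sum ranks within each group.
R_1 = 25.5 (n_1 = 3)
R_2 = 24 (n_2 = 3)
R_3 = 23.5 (n_3 = 3)
R_4 = 18 (n_4 = 4)
Step 3: H = 12/(N(N+1)) * sum(R_i^2/n_i) - 3(N+1)
     = 12/(13*14) * (25.5^2/3 + 24^2/3 + 23.5^2/3 + 18^2/4) - 3*14
     = 0.065934 * 673.833 - 42
     = 2.428571.
Step 4: Ties present; correction factor C = 1 - 6/(13^3 - 13) = 0.997253. Corrected H = 2.428571 / 0.997253 = 2.435262.
Step 5: Under H0, H ~ chi^2(3); p-value = 0.487104.
Step 6: alpha = 0.05. fail to reject H0.

H = 2.4353, df = 3, p = 0.487104, fail to reject H0.


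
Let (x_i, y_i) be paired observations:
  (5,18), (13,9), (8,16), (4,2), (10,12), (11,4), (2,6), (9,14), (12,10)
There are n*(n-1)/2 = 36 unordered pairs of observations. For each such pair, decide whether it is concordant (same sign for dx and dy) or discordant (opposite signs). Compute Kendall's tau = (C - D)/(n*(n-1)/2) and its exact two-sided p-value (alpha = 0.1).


Step 1: Enumerate the 36 unordered pairs (i,j) with i<j and classify each by sign(x_j-x_i) * sign(y_j-y_i).
  (1,2):dx=+8,dy=-9->D; (1,3):dx=+3,dy=-2->D; (1,4):dx=-1,dy=-16->C; (1,5):dx=+5,dy=-6->D
  (1,6):dx=+6,dy=-14->D; (1,7):dx=-3,dy=-12->C; (1,8):dx=+4,dy=-4->D; (1,9):dx=+7,dy=-8->D
  (2,3):dx=-5,dy=+7->D; (2,4):dx=-9,dy=-7->C; (2,5):dx=-3,dy=+3->D; (2,6):dx=-2,dy=-5->C
  (2,7):dx=-11,dy=-3->C; (2,8):dx=-4,dy=+5->D; (2,9):dx=-1,dy=+1->D; (3,4):dx=-4,dy=-14->C
  (3,5):dx=+2,dy=-4->D; (3,6):dx=+3,dy=-12->D; (3,7):dx=-6,dy=-10->C; (3,8):dx=+1,dy=-2->D
  (3,9):dx=+4,dy=-6->D; (4,5):dx=+6,dy=+10->C; (4,6):dx=+7,dy=+2->C; (4,7):dx=-2,dy=+4->D
  (4,8):dx=+5,dy=+12->C; (4,9):dx=+8,dy=+8->C; (5,6):dx=+1,dy=-8->D; (5,7):dx=-8,dy=-6->C
  (5,8):dx=-1,dy=+2->D; (5,9):dx=+2,dy=-2->D; (6,7):dx=-9,dy=+2->D; (6,8):dx=-2,dy=+10->D
  (6,9):dx=+1,dy=+6->C; (7,8):dx=+7,dy=+8->C; (7,9):dx=+10,dy=+4->C; (8,9):dx=+3,dy=-4->D
Step 2: C = 15, D = 21, total pairs = 36.
Step 3: tau = (C - D)/(n(n-1)/2) = (15 - 21)/36 = -0.166667.
Step 4: Exact two-sided p-value (enumerate n! = 362880 permutations of y under H0): p = 0.612202.
Step 5: alpha = 0.1. fail to reject H0.

tau_b = -0.1667 (C=15, D=21), p = 0.612202, fail to reject H0.


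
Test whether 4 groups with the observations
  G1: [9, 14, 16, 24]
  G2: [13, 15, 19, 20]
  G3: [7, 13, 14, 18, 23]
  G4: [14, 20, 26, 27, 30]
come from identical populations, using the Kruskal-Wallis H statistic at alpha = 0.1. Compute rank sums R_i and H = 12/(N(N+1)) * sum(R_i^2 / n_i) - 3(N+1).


Step 1: Combine all N = 18 observations and assign midranks.
sorted (value, group, rank): (7,G3,1), (9,G1,2), (13,G2,3.5), (13,G3,3.5), (14,G1,6), (14,G3,6), (14,G4,6), (15,G2,8), (16,G1,9), (18,G3,10), (19,G2,11), (20,G2,12.5), (20,G4,12.5), (23,G3,14), (24,G1,15), (26,G4,16), (27,G4,17), (30,G4,18)
Step 2: Sum ranks within each group.
R_1 = 32 (n_1 = 4)
R_2 = 35 (n_2 = 4)
R_3 = 34.5 (n_3 = 5)
R_4 = 69.5 (n_4 = 5)
Step 3: H = 12/(N(N+1)) * sum(R_i^2/n_i) - 3(N+1)
     = 12/(18*19) * (32^2/4 + 35^2/4 + 34.5^2/5 + 69.5^2/5) - 3*19
     = 0.035088 * 1766.35 - 57
     = 4.977193.
Step 4: Ties present; correction factor C = 1 - 36/(18^3 - 18) = 0.993808. Corrected H = 4.977193 / 0.993808 = 5.008204.
Step 5: Under H0, H ~ chi^2(3); p-value = 0.171197.
Step 6: alpha = 0.1. fail to reject H0.

H = 5.0082, df = 3, p = 0.171197, fail to reject H0.


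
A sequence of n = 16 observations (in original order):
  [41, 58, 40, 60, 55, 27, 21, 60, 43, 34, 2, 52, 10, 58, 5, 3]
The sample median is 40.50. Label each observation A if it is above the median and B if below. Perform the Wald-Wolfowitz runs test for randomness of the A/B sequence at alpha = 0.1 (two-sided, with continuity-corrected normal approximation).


Step 1: Compute median = 40.50; label A = above, B = below.
Labels in order: AABAABBAABBABABB  (n_A = 8, n_B = 8)
Step 2: Count runs R = 10.
Step 3: Under H0 (random ordering), E[R] = 2*n_A*n_B/(n_A+n_B) + 1 = 2*8*8/16 + 1 = 9.0000.
        Var[R] = 2*n_A*n_B*(2*n_A*n_B - n_A - n_B) / ((n_A+n_B)^2 * (n_A+n_B-1)) = 14336/3840 = 3.7333.
        SD[R] = 1.9322.
Step 4: Continuity-corrected z = (R - 0.5 - E[R]) / SD[R] = (10 - 0.5 - 9.0000) / 1.9322 = 0.2588.
Step 5: Two-sided p-value via normal approximation = 2*(1 - Phi(|z|)) = 0.795809.
Step 6: alpha = 0.1. fail to reject H0.

R = 10, z = 0.2588, p = 0.795809, fail to reject H0.


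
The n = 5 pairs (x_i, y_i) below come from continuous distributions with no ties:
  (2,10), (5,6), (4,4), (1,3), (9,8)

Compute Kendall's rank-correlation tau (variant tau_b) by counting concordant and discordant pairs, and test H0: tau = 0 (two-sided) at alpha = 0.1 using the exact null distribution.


Step 1: Enumerate the 10 unordered pairs (i,j) with i<j and classify each by sign(x_j-x_i) * sign(y_j-y_i).
  (1,2):dx=+3,dy=-4->D; (1,3):dx=+2,dy=-6->D; (1,4):dx=-1,dy=-7->C; (1,5):dx=+7,dy=-2->D
  (2,3):dx=-1,dy=-2->C; (2,4):dx=-4,dy=-3->C; (2,5):dx=+4,dy=+2->C; (3,4):dx=-3,dy=-1->C
  (3,5):dx=+5,dy=+4->C; (4,5):dx=+8,dy=+5->C
Step 2: C = 7, D = 3, total pairs = 10.
Step 3: tau = (C - D)/(n(n-1)/2) = (7 - 3)/10 = 0.400000.
Step 4: Exact two-sided p-value (enumerate n! = 120 permutations of y under H0): p = 0.483333.
Step 5: alpha = 0.1. fail to reject H0.

tau_b = 0.4000 (C=7, D=3), p = 0.483333, fail to reject H0.


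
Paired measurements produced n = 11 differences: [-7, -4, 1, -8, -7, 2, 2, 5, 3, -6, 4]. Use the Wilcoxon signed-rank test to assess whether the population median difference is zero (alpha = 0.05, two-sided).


Step 1: Drop any zero differences (none here) and take |d_i|.
|d| = [7, 4, 1, 8, 7, 2, 2, 5, 3, 6, 4]
Step 2: Midrank |d_i| (ties get averaged ranks).
ranks: |7|->9.5, |4|->5.5, |1|->1, |8|->11, |7|->9.5, |2|->2.5, |2|->2.5, |5|->7, |3|->4, |6|->8, |4|->5.5
Step 3: Attach original signs; sum ranks with positive sign and with negative sign.
W+ = 1 + 2.5 + 2.5 + 7 + 4 + 5.5 = 22.5
W- = 9.5 + 5.5 + 11 + 9.5 + 8 = 43.5
(Check: W+ + W- = 66 should equal n(n+1)/2 = 66.)
Step 4: Test statistic W = min(W+, W-) = 22.5.
Step 5: Ties in |d|, so use the tie-corrected normal approximation.
        E[W] = n(n+1)/4 = 11*12/4 = 33.
        Tie groups: |d|=2 (t=2), |d|=4 (t=2), |d|=7 (t=2); sum(t^3 - t) = 18.
        Var[W] = n(n+1)(2n+1)/24 - sum(t^3-t)/48 = 3036/24 - 18/48 = 126.125.
        z = (W - E[W]) / sqrt(Var[W]) = (22.5 - 33) / 11.2305 = -0.9350.
        Two-sided p = 2*Phi(z) = 0.349814.
Step 6: alpha = 0.05. fail to reject H0.

W+ = 22.5, W- = 43.5, W = min = 22.5, p = 0.349814, fail to reject H0.


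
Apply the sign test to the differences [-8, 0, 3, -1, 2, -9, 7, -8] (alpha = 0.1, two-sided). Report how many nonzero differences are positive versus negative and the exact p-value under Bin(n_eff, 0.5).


Step 1: Discard zero differences. Original n = 8; n_eff = number of nonzero differences = 7.
Nonzero differences (with sign): -8, +3, -1, +2, -9, +7, -8
Step 2: Count signs: positive = 3, negative = 4.
Step 3: Under H0: P(positive) = 0.5, so the number of positives S ~ Bin(7, 0.5).
Step 4: Two-sided exact p-value = sum of Bin(7,0.5) probabilities at or below the observed probability = 1.000000.
Step 5: alpha = 0.1. fail to reject H0.

n_eff = 7, pos = 3, neg = 4, p = 1.000000, fail to reject H0.


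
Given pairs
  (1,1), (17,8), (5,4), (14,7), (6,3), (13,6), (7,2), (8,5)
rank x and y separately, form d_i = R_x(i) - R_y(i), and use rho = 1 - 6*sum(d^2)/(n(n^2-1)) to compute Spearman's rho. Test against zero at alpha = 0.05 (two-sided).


Step 1: Rank x and y separately (midranks; no ties here).
rank(x): 1->1, 17->8, 5->2, 14->7, 6->3, 13->6, 7->4, 8->5
rank(y): 1->1, 8->8, 4->4, 7->7, 3->3, 6->6, 2->2, 5->5
Step 2: d_i = R_x(i) - R_y(i); compute d_i^2.
  (1-1)^2=0, (8-8)^2=0, (2-4)^2=4, (7-7)^2=0, (3-3)^2=0, (6-6)^2=0, (4-2)^2=4, (5-5)^2=0
sum(d^2) = 8.
Step 3: rho = 1 - 6*8 / (8*(8^2 - 1)) = 1 - 48/504 = 0.904762.
Step 4: Under H0, t = rho * sqrt((n-2)/(1-rho^2)) = 5.2034 ~ t(6).
Step 5: Two-sided p-value from the t-distribution with 6 df = 0.002008.
Step 6: alpha = 0.05. reject H0.

rho = 0.9048, p = 0.002008, reject H0 at alpha = 0.05.


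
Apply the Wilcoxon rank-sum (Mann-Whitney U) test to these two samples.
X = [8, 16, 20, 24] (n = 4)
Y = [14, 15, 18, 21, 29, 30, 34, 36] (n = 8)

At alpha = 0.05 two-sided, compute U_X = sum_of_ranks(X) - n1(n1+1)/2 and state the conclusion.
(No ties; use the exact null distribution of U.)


Step 1: Combine and sort all 12 observations; assign midranks.
sorted (value, group): (8,X), (14,Y), (15,Y), (16,X), (18,Y), (20,X), (21,Y), (24,X), (29,Y), (30,Y), (34,Y), (36,Y)
ranks: 8->1, 14->2, 15->3, 16->4, 18->5, 20->6, 21->7, 24->8, 29->9, 30->10, 34->11, 36->12
Step 2: Rank sum for X: R1 = 1 + 4 + 6 + 8 = 19.
Step 3: U_X = R1 - n1(n1+1)/2 = 19 - 4*5/2 = 19 - 10 = 9.
       U_Y = n1*n2 - U_X = 32 - 9 = 23.
Step 4: No ties, so the exact null distribution of U (based on enumerating the C(12,4) = 495 equally likely rank assignments) gives the two-sided p-value.
Step 5: p-value = 0.282828; compare to alpha = 0.05. fail to reject H0.

U_X = 9, p = 0.282828, fail to reject H0 at alpha = 0.05.


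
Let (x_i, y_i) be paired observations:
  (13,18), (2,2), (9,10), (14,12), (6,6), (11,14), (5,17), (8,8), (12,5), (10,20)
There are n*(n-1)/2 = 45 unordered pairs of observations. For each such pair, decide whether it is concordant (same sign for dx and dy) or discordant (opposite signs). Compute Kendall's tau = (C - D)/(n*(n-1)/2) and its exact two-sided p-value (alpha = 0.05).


Step 1: Enumerate the 45 unordered pairs (i,j) with i<j and classify each by sign(x_j-x_i) * sign(y_j-y_i).
  (1,2):dx=-11,dy=-16->C; (1,3):dx=-4,dy=-8->C; (1,4):dx=+1,dy=-6->D; (1,5):dx=-7,dy=-12->C
  (1,6):dx=-2,dy=-4->C; (1,7):dx=-8,dy=-1->C; (1,8):dx=-5,dy=-10->C; (1,9):dx=-1,dy=-13->C
  (1,10):dx=-3,dy=+2->D; (2,3):dx=+7,dy=+8->C; (2,4):dx=+12,dy=+10->C; (2,5):dx=+4,dy=+4->C
  (2,6):dx=+9,dy=+12->C; (2,7):dx=+3,dy=+15->C; (2,8):dx=+6,dy=+6->C; (2,9):dx=+10,dy=+3->C
  (2,10):dx=+8,dy=+18->C; (3,4):dx=+5,dy=+2->C; (3,5):dx=-3,dy=-4->C; (3,6):dx=+2,dy=+4->C
  (3,7):dx=-4,dy=+7->D; (3,8):dx=-1,dy=-2->C; (3,9):dx=+3,dy=-5->D; (3,10):dx=+1,dy=+10->C
  (4,5):dx=-8,dy=-6->C; (4,6):dx=-3,dy=+2->D; (4,7):dx=-9,dy=+5->D; (4,8):dx=-6,dy=-4->C
  (4,9):dx=-2,dy=-7->C; (4,10):dx=-4,dy=+8->D; (5,6):dx=+5,dy=+8->C; (5,7):dx=-1,dy=+11->D
  (5,8):dx=+2,dy=+2->C; (5,9):dx=+6,dy=-1->D; (5,10):dx=+4,dy=+14->C; (6,7):dx=-6,dy=+3->D
  (6,8):dx=-3,dy=-6->C; (6,9):dx=+1,dy=-9->D; (6,10):dx=-1,dy=+6->D; (7,8):dx=+3,dy=-9->D
  (7,9):dx=+7,dy=-12->D; (7,10):dx=+5,dy=+3->C; (8,9):dx=+4,dy=-3->D; (8,10):dx=+2,dy=+12->C
  (9,10):dx=-2,dy=+15->D
Step 2: C = 29, D = 16, total pairs = 45.
Step 3: tau = (C - D)/(n(n-1)/2) = (29 - 16)/45 = 0.288889.
Step 4: Exact two-sided p-value (enumerate n! = 3628800 permutations of y under H0): p = 0.291248.
Step 5: alpha = 0.05. fail to reject H0.

tau_b = 0.2889 (C=29, D=16), p = 0.291248, fail to reject H0.


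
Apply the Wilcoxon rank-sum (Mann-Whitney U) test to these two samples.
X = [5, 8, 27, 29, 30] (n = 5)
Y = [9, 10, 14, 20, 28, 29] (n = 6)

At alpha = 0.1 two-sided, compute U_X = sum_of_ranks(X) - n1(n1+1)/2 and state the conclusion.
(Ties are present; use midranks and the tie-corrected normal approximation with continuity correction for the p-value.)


Step 1: Combine and sort all 11 observations; assign midranks.
sorted (value, group): (5,X), (8,X), (9,Y), (10,Y), (14,Y), (20,Y), (27,X), (28,Y), (29,X), (29,Y), (30,X)
ranks: 5->1, 8->2, 9->3, 10->4, 14->5, 20->6, 27->7, 28->8, 29->9.5, 29->9.5, 30->11
Step 2: Rank sum for X: R1 = 1 + 2 + 7 + 9.5 + 11 = 30.5.
Step 3: U_X = R1 - n1(n1+1)/2 = 30.5 - 5*6/2 = 30.5 - 15 = 15.5.
       U_Y = n1*n2 - U_X = 30 - 15.5 = 14.5.
Step 4: Ties are present, so use the tie-corrected normal approximation (with continuity correction) for the p-value.
Step 5: p-value = 1.000000; compare to alpha = 0.1. fail to reject H0.

U_X = 15.5, p = 1.000000, fail to reject H0 at alpha = 0.1.


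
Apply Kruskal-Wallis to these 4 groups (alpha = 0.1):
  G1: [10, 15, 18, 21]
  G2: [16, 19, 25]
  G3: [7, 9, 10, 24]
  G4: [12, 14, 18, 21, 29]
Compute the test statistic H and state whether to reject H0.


Step 1: Combine all N = 16 observations and assign midranks.
sorted (value, group, rank): (7,G3,1), (9,G3,2), (10,G1,3.5), (10,G3,3.5), (12,G4,5), (14,G4,6), (15,G1,7), (16,G2,8), (18,G1,9.5), (18,G4,9.5), (19,G2,11), (21,G1,12.5), (21,G4,12.5), (24,G3,14), (25,G2,15), (29,G4,16)
Step 2: Sum ranks within each group.
R_1 = 32.5 (n_1 = 4)
R_2 = 34 (n_2 = 3)
R_3 = 20.5 (n_3 = 4)
R_4 = 49 (n_4 = 5)
Step 3: H = 12/(N(N+1)) * sum(R_i^2/n_i) - 3(N+1)
     = 12/(16*17) * (32.5^2/4 + 34^2/3 + 20.5^2/4 + 49^2/5) - 3*17
     = 0.044118 * 1234.66 - 51
     = 3.470221.
Step 4: Ties present; correction factor C = 1 - 18/(16^3 - 16) = 0.995588. Corrected H = 3.470221 / 0.995588 = 3.485598.
Step 5: Under H0, H ~ chi^2(3); p-value = 0.322635.
Step 6: alpha = 0.1. fail to reject H0.

H = 3.4856, df = 3, p = 0.322635, fail to reject H0.


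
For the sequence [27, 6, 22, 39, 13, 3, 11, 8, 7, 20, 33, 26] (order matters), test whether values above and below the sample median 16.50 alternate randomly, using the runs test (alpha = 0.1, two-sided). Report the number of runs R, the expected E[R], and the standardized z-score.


Step 1: Compute median = 16.50; label A = above, B = below.
Labels in order: ABAABBBBBAAA  (n_A = 6, n_B = 6)
Step 2: Count runs R = 5.
Step 3: Under H0 (random ordering), E[R] = 2*n_A*n_B/(n_A+n_B) + 1 = 2*6*6/12 + 1 = 7.0000.
        Var[R] = 2*n_A*n_B*(2*n_A*n_B - n_A - n_B) / ((n_A+n_B)^2 * (n_A+n_B-1)) = 4320/1584 = 2.7273.
        SD[R] = 1.6514.
Step 4: Continuity-corrected z = (R + 0.5 - E[R]) / SD[R] = (5 + 0.5 - 7.0000) / 1.6514 = -0.9083.
Step 5: Two-sided p-value via normal approximation = 2*(1 - Phi(|z|)) = 0.363722.
Step 6: alpha = 0.1. fail to reject H0.

R = 5, z = -0.9083, p = 0.363722, fail to reject H0.


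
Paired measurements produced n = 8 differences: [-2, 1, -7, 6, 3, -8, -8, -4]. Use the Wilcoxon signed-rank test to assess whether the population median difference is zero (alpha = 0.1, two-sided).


Step 1: Drop any zero differences (none here) and take |d_i|.
|d| = [2, 1, 7, 6, 3, 8, 8, 4]
Step 2: Midrank |d_i| (ties get averaged ranks).
ranks: |2|->2, |1|->1, |7|->6, |6|->5, |3|->3, |8|->7.5, |8|->7.5, |4|->4
Step 3: Attach original signs; sum ranks with positive sign and with negative sign.
W+ = 1 + 5 + 3 = 9
W- = 2 + 6 + 7.5 + 7.5 + 4 = 27
(Check: W+ + W- = 36 should equal n(n+1)/2 = 36.)
Step 4: Test statistic W = min(W+, W-) = 9.
Step 5: Ties in |d|, so use the tie-corrected normal approximation.
        E[W] = n(n+1)/4 = 8*9/4 = 18.
        Tie groups: |d|=8 (t=2); sum(t^3 - t) = 6.
        Var[W] = n(n+1)(2n+1)/24 - sum(t^3-t)/48 = 1224/24 - 6/48 = 50.875.
        z = (W - E[W]) / sqrt(Var[W]) = (9 - 18) / 7.1327 = -1.2618.
        Two-sided p = 2*Phi(z) = 0.207021.
Step 6: alpha = 0.1. fail to reject H0.

W+ = 9, W- = 27, W = min = 9, p = 0.207021, fail to reject H0.


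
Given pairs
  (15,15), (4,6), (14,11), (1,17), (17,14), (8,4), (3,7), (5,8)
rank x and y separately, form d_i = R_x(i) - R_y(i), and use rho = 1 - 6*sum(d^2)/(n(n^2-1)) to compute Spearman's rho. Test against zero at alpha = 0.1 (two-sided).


Step 1: Rank x and y separately (midranks; no ties here).
rank(x): 15->7, 4->3, 14->6, 1->1, 17->8, 8->5, 3->2, 5->4
rank(y): 15->7, 6->2, 11->5, 17->8, 14->6, 4->1, 7->3, 8->4
Step 2: d_i = R_x(i) - R_y(i); compute d_i^2.
  (7-7)^2=0, (3-2)^2=1, (6-5)^2=1, (1-8)^2=49, (8-6)^2=4, (5-1)^2=16, (2-3)^2=1, (4-4)^2=0
sum(d^2) = 72.
Step 3: rho = 1 - 6*72 / (8*(8^2 - 1)) = 1 - 432/504 = 0.142857.
Step 4: Under H0, t = rho * sqrt((n-2)/(1-rho^2)) = 0.3536 ~ t(6).
Step 5: Two-sided p-value from the t-distribution with 6 df = 0.735765.
Step 6: alpha = 0.1. fail to reject H0.

rho = 0.1429, p = 0.735765, fail to reject H0 at alpha = 0.1.


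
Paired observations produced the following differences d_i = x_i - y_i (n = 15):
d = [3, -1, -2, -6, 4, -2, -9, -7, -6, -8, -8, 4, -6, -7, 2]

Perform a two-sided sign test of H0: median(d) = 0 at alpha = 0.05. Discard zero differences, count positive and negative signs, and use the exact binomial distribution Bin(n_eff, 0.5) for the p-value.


Step 1: Discard zero differences. Original n = 15; n_eff = number of nonzero differences = 15.
Nonzero differences (with sign): +3, -1, -2, -6, +4, -2, -9, -7, -6, -8, -8, +4, -6, -7, +2
Step 2: Count signs: positive = 4, negative = 11.
Step 3: Under H0: P(positive) = 0.5, so the number of positives S ~ Bin(15, 0.5).
Step 4: Two-sided exact p-value = sum of Bin(15,0.5) probabilities at or below the observed probability = 0.118469.
Step 5: alpha = 0.05. fail to reject H0.

n_eff = 15, pos = 4, neg = 11, p = 0.118469, fail to reject H0.


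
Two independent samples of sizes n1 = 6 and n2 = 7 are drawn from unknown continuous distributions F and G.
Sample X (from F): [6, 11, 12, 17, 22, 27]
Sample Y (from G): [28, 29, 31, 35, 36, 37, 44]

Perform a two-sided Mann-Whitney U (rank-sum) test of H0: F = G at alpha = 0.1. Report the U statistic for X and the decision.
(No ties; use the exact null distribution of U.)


Step 1: Combine and sort all 13 observations; assign midranks.
sorted (value, group): (6,X), (11,X), (12,X), (17,X), (22,X), (27,X), (28,Y), (29,Y), (31,Y), (35,Y), (36,Y), (37,Y), (44,Y)
ranks: 6->1, 11->2, 12->3, 17->4, 22->5, 27->6, 28->7, 29->8, 31->9, 35->10, 36->11, 37->12, 44->13
Step 2: Rank sum for X: R1 = 1 + 2 + 3 + 4 + 5 + 6 = 21.
Step 3: U_X = R1 - n1(n1+1)/2 = 21 - 6*7/2 = 21 - 21 = 0.
       U_Y = n1*n2 - U_X = 42 - 0 = 42.
Step 4: No ties, so the exact null distribution of U (based on enumerating the C(13,6) = 1716 equally likely rank assignments) gives the two-sided p-value.
Step 5: p-value = 0.001166; compare to alpha = 0.1. reject H0.

U_X = 0, p = 0.001166, reject H0 at alpha = 0.1.


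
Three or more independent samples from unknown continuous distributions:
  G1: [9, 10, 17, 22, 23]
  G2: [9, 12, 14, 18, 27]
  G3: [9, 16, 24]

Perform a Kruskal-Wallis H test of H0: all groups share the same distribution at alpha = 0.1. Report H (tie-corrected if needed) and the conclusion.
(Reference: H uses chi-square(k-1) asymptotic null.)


Step 1: Combine all N = 13 observations and assign midranks.
sorted (value, group, rank): (9,G1,2), (9,G2,2), (9,G3,2), (10,G1,4), (12,G2,5), (14,G2,6), (16,G3,7), (17,G1,8), (18,G2,9), (22,G1,10), (23,G1,11), (24,G3,12), (27,G2,13)
Step 2: Sum ranks within each group.
R_1 = 35 (n_1 = 5)
R_2 = 35 (n_2 = 5)
R_3 = 21 (n_3 = 3)
Step 3: H = 12/(N(N+1)) * sum(R_i^2/n_i) - 3(N+1)
     = 12/(13*14) * (35^2/5 + 35^2/5 + 21^2/3) - 3*14
     = 0.065934 * 637 - 42
     = 0.000000.
Step 4: Ties present; correction factor C = 1 - 24/(13^3 - 13) = 0.989011. Corrected H = 0.000000 / 0.989011 = 0.000000.
Step 5: Under H0, H ~ chi^2(2); p-value = 1.000000.
Step 6: alpha = 0.1. fail to reject H0.

H = 0.0000, df = 2, p = 1.000000, fail to reject H0.


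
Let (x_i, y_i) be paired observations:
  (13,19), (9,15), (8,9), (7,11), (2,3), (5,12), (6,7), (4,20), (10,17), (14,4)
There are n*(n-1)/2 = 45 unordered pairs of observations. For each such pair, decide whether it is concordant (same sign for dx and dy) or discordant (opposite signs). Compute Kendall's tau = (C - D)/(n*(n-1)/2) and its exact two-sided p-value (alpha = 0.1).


Step 1: Enumerate the 45 unordered pairs (i,j) with i<j and classify each by sign(x_j-x_i) * sign(y_j-y_i).
  (1,2):dx=-4,dy=-4->C; (1,3):dx=-5,dy=-10->C; (1,4):dx=-6,dy=-8->C; (1,5):dx=-11,dy=-16->C
  (1,6):dx=-8,dy=-7->C; (1,7):dx=-7,dy=-12->C; (1,8):dx=-9,dy=+1->D; (1,9):dx=-3,dy=-2->C
  (1,10):dx=+1,dy=-15->D; (2,3):dx=-1,dy=-6->C; (2,4):dx=-2,dy=-4->C; (2,5):dx=-7,dy=-12->C
  (2,6):dx=-4,dy=-3->C; (2,7):dx=-3,dy=-8->C; (2,8):dx=-5,dy=+5->D; (2,9):dx=+1,dy=+2->C
  (2,10):dx=+5,dy=-11->D; (3,4):dx=-1,dy=+2->D; (3,5):dx=-6,dy=-6->C; (3,6):dx=-3,dy=+3->D
  (3,7):dx=-2,dy=-2->C; (3,8):dx=-4,dy=+11->D; (3,9):dx=+2,dy=+8->C; (3,10):dx=+6,dy=-5->D
  (4,5):dx=-5,dy=-8->C; (4,6):dx=-2,dy=+1->D; (4,7):dx=-1,dy=-4->C; (4,8):dx=-3,dy=+9->D
  (4,9):dx=+3,dy=+6->C; (4,10):dx=+7,dy=-7->D; (5,6):dx=+3,dy=+9->C; (5,7):dx=+4,dy=+4->C
  (5,8):dx=+2,dy=+17->C; (5,9):dx=+8,dy=+14->C; (5,10):dx=+12,dy=+1->C; (6,7):dx=+1,dy=-5->D
  (6,8):dx=-1,dy=+8->D; (6,9):dx=+5,dy=+5->C; (6,10):dx=+9,dy=-8->D; (7,8):dx=-2,dy=+13->D
  (7,9):dx=+4,dy=+10->C; (7,10):dx=+8,dy=-3->D; (8,9):dx=+6,dy=-3->D; (8,10):dx=+10,dy=-16->D
  (9,10):dx=+4,dy=-13->D
Step 2: C = 26, D = 19, total pairs = 45.
Step 3: tau = (C - D)/(n(n-1)/2) = (26 - 19)/45 = 0.155556.
Step 4: Exact two-sided p-value (enumerate n! = 3628800 permutations of y under H0): p = 0.600654.
Step 5: alpha = 0.1. fail to reject H0.

tau_b = 0.1556 (C=26, D=19), p = 0.600654, fail to reject H0.
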